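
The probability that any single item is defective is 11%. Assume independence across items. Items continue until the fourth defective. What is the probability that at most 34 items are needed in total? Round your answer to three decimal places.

0.523

Finishing within 34 items ⇔ at least 4 successes in the first 34. With X ~ Binomial(34, 0.11), P(Y ≤ 34) = 1 − P(X ≤ 3).
  k=0: C(34,0)·0.11^0·0.89^34 = 0.01902
  k=1: C(34,1)·0.11^1·0.89^33 = 0.07994
  k=2: C(34,2)·0.11^2·0.89^32 = 0.16302
  k=3: C(34,3)·0.11^3·0.89^31 = 0.21491
1 − 0.47688 = 0.52312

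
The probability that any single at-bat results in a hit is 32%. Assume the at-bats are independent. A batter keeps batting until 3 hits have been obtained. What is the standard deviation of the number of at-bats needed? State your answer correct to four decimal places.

4.4634

Y = total at-bats until the third success; negative binomial with r=3, p=0.32.
SD(Y) = √[r(1−p)/p²] = √(19.921875) = 4.463393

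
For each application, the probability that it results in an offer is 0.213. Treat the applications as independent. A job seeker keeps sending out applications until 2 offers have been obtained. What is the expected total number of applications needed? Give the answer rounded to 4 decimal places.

Y = total applications until the second success; negative binomial with r=2, p=0.213.
E[Y] = r / p = 2 / 0.213 = 9.389671

9.3897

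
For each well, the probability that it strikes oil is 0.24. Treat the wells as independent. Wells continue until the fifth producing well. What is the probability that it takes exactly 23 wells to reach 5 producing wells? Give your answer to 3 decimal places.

Y = trial on which the fifth success occurs; negative binomial, r=5, p=0.24.
P(Y=23) = C(22,4) · p^5 · (1−p)^18
= 7315 · 0.00079626 · 0.0071556 = 0.04168

0.042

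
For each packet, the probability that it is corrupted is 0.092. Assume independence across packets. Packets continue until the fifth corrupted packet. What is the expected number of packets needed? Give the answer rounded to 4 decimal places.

54.3478

Y = total packets until the fifth success; negative binomial with r=5, p=0.092.
E[Y] = r / p = 5 / 0.092 = 54.347826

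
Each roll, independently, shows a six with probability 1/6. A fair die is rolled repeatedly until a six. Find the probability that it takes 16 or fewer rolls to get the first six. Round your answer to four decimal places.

Y = number of rolls to the first success; geometric, p = 0.166667.
P(Y ≤ 16) = 1 − (1−p)^16 = 1 − 0.054088 = 0.945912

0.9459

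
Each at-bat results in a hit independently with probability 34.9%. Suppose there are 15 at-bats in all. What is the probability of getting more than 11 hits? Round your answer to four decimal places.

0.0005

X ~ Binomial(15, 0.349); P(X ≥ 12) = Σ C(15,k) p^k (1−p)^(15−k) over k:
  k=12: C(15,12)·0.349^12·0.651^3 = 0.000410
  k=13: C(15,13)·0.349^13·0.651^2 = 0.000051
  k=14: C(15,14)·0.349^14·0.651^1 = 0.000004
  k=15: C(15,15)·0.349^15·0.651^0 = 0.000000
Total = 0.000465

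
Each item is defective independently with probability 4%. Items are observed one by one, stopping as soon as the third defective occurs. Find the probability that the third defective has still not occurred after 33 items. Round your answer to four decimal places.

0.8558

Needing more than 33 items ⇔ fewer than 3 successes in the first 33. With X ~ Binomial(33, 0.04), P(Y > 33) = P(X ≤ 2).
  k=0: C(33,0)·0.04^0·0.96^33 = 0.259986
  k=1: C(33,1)·0.04^1·0.96^32 = 0.357481
  k=2: C(33,2)·0.04^2·0.96^31 = 0.238321
P(X ≤ 2) = 0.855789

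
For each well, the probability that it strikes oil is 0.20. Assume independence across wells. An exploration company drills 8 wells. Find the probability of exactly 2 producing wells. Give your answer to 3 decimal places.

0.294

X ~ Binomial(n=8, p=0.20).
P(X=2) = C(8,2) · p^2 · (1−p)^6
= 28 · 0.04 · 0.26214 = 0.29360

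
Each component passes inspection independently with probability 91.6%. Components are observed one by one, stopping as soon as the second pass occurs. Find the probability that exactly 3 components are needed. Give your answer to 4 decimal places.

Y = trial on which the second success occurs; negative binomial, r=2, p=0.916.
P(Y=3) = C(2,1) · p^2 · (1−p)^1
= 2 · 0.83906 · 0.084 = 0.140961

0.1410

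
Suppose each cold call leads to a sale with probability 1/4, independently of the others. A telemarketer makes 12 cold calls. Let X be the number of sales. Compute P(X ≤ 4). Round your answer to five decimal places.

0.84236

X ~ Binomial(12, 0.25); P(X ≤ 4) = Σ C(12,k) p^k (1−p)^(12−k) over k:
  k=0: C(12,0)·0.25^0·0.75^12 = 0.0316764
  k=1: C(12,1)·0.25^1·0.75^11 = 0.1267054
  k=2: C(12,2)·0.25^2·0.75^10 = 0.2322932
  k=3: C(12,3)·0.25^3·0.75^9 = 0.2581036
  k=4: C(12,4)·0.25^4·0.75^8 = 0.1935777
Total = 0.8423563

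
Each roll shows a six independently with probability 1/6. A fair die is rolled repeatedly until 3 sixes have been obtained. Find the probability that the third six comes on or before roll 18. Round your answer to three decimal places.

0.597

Finishing within 18 rolls ⇔ at least 3 successes in the first 18. With X ~ Binomial(18, 0.166667), P(Y ≤ 18) = 1 − P(X ≤ 2).
  k=0: C(18,0)·0.166667^0·0.833333^18 = 0.03756
  k=1: C(18,1)·0.166667^1·0.833333^17 = 0.13522
  k=2: C(18,2)·0.166667^2·0.833333^16 = 0.22987
1 − 0.40265 = 0.59735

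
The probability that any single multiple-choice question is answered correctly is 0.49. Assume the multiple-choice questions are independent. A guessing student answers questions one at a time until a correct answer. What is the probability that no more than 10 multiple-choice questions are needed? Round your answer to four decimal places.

0.9988

Y = number of multiple-choice questions to the first success; geometric, p = 0.49.
P(Y ≤ 10) = 1 − (1−p)^10 = 1 − 0.001190 = 0.998810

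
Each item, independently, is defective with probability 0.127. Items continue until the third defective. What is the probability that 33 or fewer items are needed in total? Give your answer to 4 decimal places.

Finishing within 33 items ⇔ at least 3 successes in the first 33. With X ~ Binomial(33, 0.127), P(Y ≤ 33) = 1 − P(X ≤ 2).
  k=0: C(33,0)·0.127^0·0.873^33 = 0.011310
  k=1: C(33,1)·0.127^1·0.873^32 = 0.054297
  k=2: C(33,2)·0.127^2·0.873^31 = 0.126381
1 − 0.191988 = 0.808012

0.8080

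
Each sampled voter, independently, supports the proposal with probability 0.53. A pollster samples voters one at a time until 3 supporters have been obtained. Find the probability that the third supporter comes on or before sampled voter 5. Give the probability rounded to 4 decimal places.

0.5561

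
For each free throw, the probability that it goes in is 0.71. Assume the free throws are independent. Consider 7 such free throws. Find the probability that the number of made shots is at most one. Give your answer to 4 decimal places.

0.0031

X ~ Binomial(7, 0.71); P(X ≤ 1) = Σ C(7,k) p^k (1−p)^(7−k) over k:
  k=0: C(7,0)·0.71^0·0.29^7 = 0.000172
  k=1: C(7,1)·0.71^1·0.29^6 = 0.002956
Total = 0.003129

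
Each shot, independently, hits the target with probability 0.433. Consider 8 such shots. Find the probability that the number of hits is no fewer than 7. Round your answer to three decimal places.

X ~ Binomial(8, 0.433); P(X ≥ 7) = Σ C(8,k) p^k (1−p)^(8−k) over k:
  k=7: C(8,7)·0.433^7·0.567^1 = 0.01294
  k=8: C(8,8)·0.433^8·0.567^0 = 0.00124
Total = 0.01418

0.014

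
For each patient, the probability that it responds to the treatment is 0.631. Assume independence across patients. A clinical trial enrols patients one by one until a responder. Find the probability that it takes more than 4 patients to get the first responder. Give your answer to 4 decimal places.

0.0185

Y = number of patients to the first success; geometric, p = 0.631.
P(Y > 4) = P(first 4 all fail) = (1−p)^4 = 0.018540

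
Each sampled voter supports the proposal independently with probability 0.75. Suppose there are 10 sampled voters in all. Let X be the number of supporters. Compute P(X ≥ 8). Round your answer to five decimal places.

0.52559

X ~ Binomial(10, 0.75); P(X ≥ 8) = Σ C(10,k) p^k (1−p)^(10−k) over k:
  k=8: C(10,8)·0.75^8·0.25^2 = 0.2815676
  k=9: C(10,9)·0.75^9·0.25^1 = 0.1877117
  k=10: C(10,10)·0.75^10·0.25^0 = 0.0563135
Total = 0.5255928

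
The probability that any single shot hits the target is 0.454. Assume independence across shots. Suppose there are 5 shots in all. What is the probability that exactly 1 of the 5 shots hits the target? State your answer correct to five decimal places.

0.20174

X ~ Binomial(n=5, p=0.454).
P(X=1) = C(5,1) · p^1 · (1−p)^4
= 5 · 0.454 · 0.088873 = 0.2017420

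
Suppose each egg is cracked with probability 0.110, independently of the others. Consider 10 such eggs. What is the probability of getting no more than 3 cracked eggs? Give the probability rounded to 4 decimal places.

X ~ Binomial(10, 0.11); P(X ≤ 3) = Σ C(10,k) p^k (1−p)^(10−k) over k:
  k=0: C(10,0)·0.11^0·0.89^10 = 0.311817
  k=1: C(10,1)·0.11^1·0.89^9 = 0.385392
  k=2: C(10,2)·0.11^2·0.89^8 = 0.214347
  k=3: C(10,3)·0.11^3·0.89^7 = 0.070646
Total = 0.982203

0.9822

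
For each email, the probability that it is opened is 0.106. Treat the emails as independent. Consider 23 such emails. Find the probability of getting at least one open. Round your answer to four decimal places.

P(at least one) = 1 − P(none) = 1 − (1 − 0.106)^23
= 1 − 0.075991 = 0.924009

0.9240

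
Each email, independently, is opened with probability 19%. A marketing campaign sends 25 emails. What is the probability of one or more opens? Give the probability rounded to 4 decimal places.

0.9948

P(at least one) = 1 − P(none) = 1 − (1 − 0.19)^25
= 1 − 0.005154 = 0.994846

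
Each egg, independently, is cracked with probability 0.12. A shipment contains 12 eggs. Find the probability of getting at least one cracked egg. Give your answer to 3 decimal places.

P(at least one) = 1 − P(none) = 1 − (1 − 0.12)^12
= 1 − 0.21567 = 0.78433

0.784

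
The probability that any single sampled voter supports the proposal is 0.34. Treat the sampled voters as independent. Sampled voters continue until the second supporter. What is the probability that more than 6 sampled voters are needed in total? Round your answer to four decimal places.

0.3381

Needing more than 6 sampled voters ⇔ fewer than 2 successes in the first 6. With X ~ Binomial(6, 0.34), P(Y > 6) = P(X ≤ 1).
  k=0: C(6,0)·0.34^0·0.66^6 = 0.082654
  k=1: C(6,1)·0.34^1·0.66^5 = 0.255476
P(X ≤ 1) = 0.338130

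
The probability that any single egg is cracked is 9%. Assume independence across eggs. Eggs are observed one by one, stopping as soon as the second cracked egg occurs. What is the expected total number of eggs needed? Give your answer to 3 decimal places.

22.222

Y = total eggs until the second success; negative binomial with r=2, p=0.09.
E[Y] = r / p = 2 / 0.09 = 22.22222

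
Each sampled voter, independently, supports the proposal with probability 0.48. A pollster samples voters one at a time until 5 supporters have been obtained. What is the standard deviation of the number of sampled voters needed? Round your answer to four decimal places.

Y = total sampled voters until the fifth success; negative binomial with r=5, p=0.48.
SD(Y) = √[r(1−p)/p²] = √(11.284722) = 3.359274

3.3593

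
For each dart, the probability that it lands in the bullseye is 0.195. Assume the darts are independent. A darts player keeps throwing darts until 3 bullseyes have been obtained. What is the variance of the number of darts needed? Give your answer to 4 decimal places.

Y = total darts until the third success; negative binomial with r=3, p=0.195.
Var(Y) = r(1−p)/p² = 3·0.805 / 0.195² = 63.510848

63.5108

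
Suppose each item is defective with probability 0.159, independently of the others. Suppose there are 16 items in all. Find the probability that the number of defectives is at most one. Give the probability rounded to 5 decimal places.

0.25206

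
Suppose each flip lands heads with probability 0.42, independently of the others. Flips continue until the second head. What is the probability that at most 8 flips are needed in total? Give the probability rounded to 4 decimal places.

0.9130

Finishing within 8 flips ⇔ at least 2 successes in the first 8. With X ~ Binomial(8, 0.42), P(Y ≤ 8) = 1 − P(X ≤ 1).
  k=0: C(8,0)·0.42^0·0.58^8 = 0.012806
  k=1: C(8,1)·0.42^1·0.58^7 = 0.074188
1 − 0.086995 = 0.913005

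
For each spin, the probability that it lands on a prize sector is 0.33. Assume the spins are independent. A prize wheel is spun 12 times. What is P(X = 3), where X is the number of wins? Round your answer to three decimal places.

0.215

X ~ Binomial(n=12, p=0.33).
P(X=3) = C(12,3) · p^3 · (1−p)^9
= 220 · 0.035937 · 0.027207 = 0.21510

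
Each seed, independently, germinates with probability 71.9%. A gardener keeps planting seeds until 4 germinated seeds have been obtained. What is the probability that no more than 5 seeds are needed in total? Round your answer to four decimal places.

Finishing within 5 seeds ⇔ at least 4 successes in the first 5. With X ~ Binomial(5, 0.719), P(Y ≤ 5) = 1 − P(X ≤ 3).
  k=0: C(5,0)·0.719^0·0.281^5 = 0.001752
  k=1: C(5,1)·0.719^1·0.281^4 = 0.022414
  k=2: C(5,2)·0.719^2·0.281^3 = 0.114704
  k=3: C(5,3)·0.719^3·0.281^2 = 0.293494
1 − 0.432364 = 0.567636

0.5676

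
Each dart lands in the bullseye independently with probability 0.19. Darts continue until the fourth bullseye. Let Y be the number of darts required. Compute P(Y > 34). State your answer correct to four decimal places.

0.0906

Needing more than 34 darts ⇔ fewer than 4 successes in the first 34. With X ~ Binomial(34, 0.19), P(Y > 34) = P(X ≤ 3).
  k=0: C(34,0)·0.19^0·0.81^34 = 0.000774
  k=1: C(34,1)·0.19^1·0.81^33 = 0.006169
  k=2: C(34,2)·0.19^2·0.81^32 = 0.023878
  k=3: C(34,3)·0.19^3·0.81^31 = 0.059743
P(X ≤ 3) = 0.090564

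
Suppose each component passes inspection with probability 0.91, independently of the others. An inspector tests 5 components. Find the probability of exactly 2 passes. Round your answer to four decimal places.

X ~ Binomial(n=5, p=0.91).
P(X=2) = C(5,2) · p^2 · (1−p)^3
= 10 · 0.8281 · 0.000729 = 0.006037

0.0060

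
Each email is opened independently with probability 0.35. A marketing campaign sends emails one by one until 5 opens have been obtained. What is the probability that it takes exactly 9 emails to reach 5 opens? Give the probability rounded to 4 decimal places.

0.0656

Y = trial on which the fifth success occurs; negative binomial, r=5, p=0.35.
P(Y=9) = C(8,4) · p^5 · (1−p)^4
= 70 · 0.0052522 · 0.17851 = 0.065628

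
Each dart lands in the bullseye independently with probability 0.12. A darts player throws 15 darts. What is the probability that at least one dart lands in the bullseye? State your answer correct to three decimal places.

P(at least one) = 1 − P(none) = 1 − (1 − 0.12)^15
= 1 − 0.14697 = 0.85303

0.853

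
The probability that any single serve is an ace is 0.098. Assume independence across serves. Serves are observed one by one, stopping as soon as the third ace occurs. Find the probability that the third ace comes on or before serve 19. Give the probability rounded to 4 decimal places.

0.2838

Finishing within 19 serves ⇔ at least 3 successes in the first 19. With X ~ Binomial(19, 0.098), P(Y ≤ 19) = 1 − P(X ≤ 2).
  k=0: C(19,0)·0.098^0·0.902^19 = 0.140904
  k=1: C(19,1)·0.098^1·0.902^18 = 0.290869
  k=2: C(19,2)·0.098^2·0.902^17 = 0.284420
1 − 0.716193 = 0.283807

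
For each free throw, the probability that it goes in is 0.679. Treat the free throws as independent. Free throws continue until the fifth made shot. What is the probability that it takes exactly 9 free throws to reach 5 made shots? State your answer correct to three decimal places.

0.107

Y = trial on which the fifth success occurs; negative binomial, r=5, p=0.679.
P(Y=9) = C(8,4) · p^5 · (1−p)^4
= 70 · 0.14433 · 0.010617 = 0.10727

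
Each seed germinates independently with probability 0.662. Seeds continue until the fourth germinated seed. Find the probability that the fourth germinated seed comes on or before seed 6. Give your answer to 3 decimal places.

0.671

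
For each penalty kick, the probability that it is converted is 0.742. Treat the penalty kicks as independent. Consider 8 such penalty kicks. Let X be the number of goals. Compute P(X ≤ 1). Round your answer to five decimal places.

0.00047

X ~ Binomial(8, 0.742); P(X ≤ 1) = Σ C(8,k) p^k (1−p)^(8−k) over k:
  k=0: C(8,0)·0.742^0·0.258^8 = 0.0000196
  k=1: C(8,1)·0.742^1·0.258^7 = 0.0004517
Total = 0.0004713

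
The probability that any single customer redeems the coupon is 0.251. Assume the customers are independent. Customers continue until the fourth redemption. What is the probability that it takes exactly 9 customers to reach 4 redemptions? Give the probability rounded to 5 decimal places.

0.05240

Y = trial on which the fourth success occurs; negative binomial, r=4, p=0.251.
P(Y=9) = C(8,3) · p^4 · (1−p)^5
= 56 · 0.0039691 · 0.23573 = 0.0523953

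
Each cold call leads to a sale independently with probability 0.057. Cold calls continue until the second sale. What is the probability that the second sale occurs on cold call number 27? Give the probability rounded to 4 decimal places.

0.0195

Y = trial on which the second success occurs; negative binomial, r=2, p=0.057.
P(Y=27) = C(26,1) · p^2 · (1−p)^25
= 26 · 0.003249 · 0.23056 = 0.019477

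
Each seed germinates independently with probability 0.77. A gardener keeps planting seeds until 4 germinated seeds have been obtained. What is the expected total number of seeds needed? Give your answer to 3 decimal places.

Y = total seeds until the fourth success; negative binomial with r=4, p=0.77.
E[Y] = r / p = 4 / 0.77 = 5.19481

5.195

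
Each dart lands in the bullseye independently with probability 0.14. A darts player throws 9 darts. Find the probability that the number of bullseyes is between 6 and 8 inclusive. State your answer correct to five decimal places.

0.00043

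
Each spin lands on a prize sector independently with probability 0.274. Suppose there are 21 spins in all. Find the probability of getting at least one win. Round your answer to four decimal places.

P(at least one) = 1 − P(none) = 1 − (1 − 0.274)^21
= 1 − 0.001201 = 0.998799

0.9988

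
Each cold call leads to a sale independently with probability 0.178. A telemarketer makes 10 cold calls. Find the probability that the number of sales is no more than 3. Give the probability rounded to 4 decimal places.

0.9146

X ~ Binomial(10, 0.178); P(X ≤ 3) = Σ C(10,k) p^k (1−p)^(10−k) over k:
  k=0: C(10,0)·0.178^0·0.822^10 = 0.140837
  k=1: C(10,1)·0.178^1·0.822^9 = 0.304976
  k=2: C(10,2)·0.178^2·0.822^8 = 0.297185
  k=3: C(10,3)·0.178^3·0.822^7 = 0.171611
Total = 0.914610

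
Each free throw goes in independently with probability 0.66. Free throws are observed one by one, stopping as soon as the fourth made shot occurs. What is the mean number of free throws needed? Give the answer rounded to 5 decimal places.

Y = total free throws until the fourth success; negative binomial with r=4, p=0.66.
E[Y] = r / p = 4 / 0.66 = 6.0606061

6.06061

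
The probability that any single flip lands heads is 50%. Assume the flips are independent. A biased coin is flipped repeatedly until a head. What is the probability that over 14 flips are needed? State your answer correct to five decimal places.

0.00006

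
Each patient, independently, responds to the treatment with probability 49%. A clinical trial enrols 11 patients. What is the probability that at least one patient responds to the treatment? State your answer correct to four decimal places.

P(at least one) = 1 − P(none) = 1 − (1 − 0.49)^11
= 1 − 0.000607 = 0.999393

0.9994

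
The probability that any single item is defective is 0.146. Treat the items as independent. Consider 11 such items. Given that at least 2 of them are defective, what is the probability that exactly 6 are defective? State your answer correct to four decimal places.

X ~ Binomial(11, 0.146). Want P(X=6 | X≥2) = P(X=6) / P(X≥2).
P(X=6) = C(11,6)·0.146^6·0.854^5 = 0.002033
P(X≥2) = 1 − 0.176212 − 0.331378 = 0.492409
Ratio = 0.002033 / 0.492409 = 0.004128

0.0041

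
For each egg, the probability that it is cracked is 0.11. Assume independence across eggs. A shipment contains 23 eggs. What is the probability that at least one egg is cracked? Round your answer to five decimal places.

P(at least one) = 1 − P(none) = 1 − (1 − 0.11)^23
= 1 − 0.0685441 = 0.9314559

0.93146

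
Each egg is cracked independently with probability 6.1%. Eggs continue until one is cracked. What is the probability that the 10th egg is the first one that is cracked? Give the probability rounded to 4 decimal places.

0.0346

Geometric (trials to first success), p = 0.061.
P(Y = 10) = (1−p)^9 · p = 0.56753 · 0.061 = 0.034619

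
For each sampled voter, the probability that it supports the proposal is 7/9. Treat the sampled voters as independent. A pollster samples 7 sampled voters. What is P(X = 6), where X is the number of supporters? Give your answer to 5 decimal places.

0.34436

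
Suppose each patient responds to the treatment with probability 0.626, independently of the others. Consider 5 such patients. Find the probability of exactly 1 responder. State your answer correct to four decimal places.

0.0612

X ~ Binomial(n=5, p=0.626).
P(X=1) = C(5,1) · p^1 · (1−p)^4
= 5 · 0.626 · 0.019565 = 0.061239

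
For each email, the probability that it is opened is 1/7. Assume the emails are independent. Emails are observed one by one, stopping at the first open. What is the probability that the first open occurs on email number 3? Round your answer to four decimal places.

0.1050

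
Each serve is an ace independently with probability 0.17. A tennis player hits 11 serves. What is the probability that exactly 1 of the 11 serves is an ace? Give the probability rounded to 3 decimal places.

X ~ Binomial(n=11, p=0.17).
P(X=1) = C(11,1) · p^1 · (1−p)^10
= 11 · 0.17 · 0.15516 = 0.29015

0.290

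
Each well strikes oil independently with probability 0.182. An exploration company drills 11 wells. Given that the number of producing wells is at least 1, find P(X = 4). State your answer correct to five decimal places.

X ~ Binomial(11, 0.182). Want P(X=4 | X≥1) = P(X=4) / P(X≥1).
P(X=4) = C(11,4)·0.182^4·0.818^7 = 0.0887304
P(X≥1) = 1 − 0.1097201 = 0.8902799
Ratio = 0.0887304 / 0.8902799 = 0.0996658

0.09967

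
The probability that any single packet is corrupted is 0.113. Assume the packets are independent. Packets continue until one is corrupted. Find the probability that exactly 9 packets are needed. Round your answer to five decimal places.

0.04330

Geometric (trials to first success), p = 0.113.
P(Y = 9) = (1−p)^8 · p = 0.38317 · 0.113 = 0.0432980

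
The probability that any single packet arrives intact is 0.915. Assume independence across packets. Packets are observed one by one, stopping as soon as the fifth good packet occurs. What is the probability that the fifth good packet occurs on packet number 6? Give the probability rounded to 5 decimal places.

0.27258

Y = trial on which the fifth success occurs; negative binomial, r=5, p=0.915.
P(Y=6) = C(5,4) · p^5 · (1−p)^1
= 5 · 0.64137 · 0.085 = 0.2725803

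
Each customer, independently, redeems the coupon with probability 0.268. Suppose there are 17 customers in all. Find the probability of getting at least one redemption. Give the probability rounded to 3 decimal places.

0.995

P(at least one) = 1 − P(none) = 1 − (1 − 0.268)^17
= 1 − 0.00497 = 0.99503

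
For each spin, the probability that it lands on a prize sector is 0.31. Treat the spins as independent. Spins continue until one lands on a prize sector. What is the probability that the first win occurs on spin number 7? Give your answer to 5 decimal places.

0.03345

Geometric (trials to first success), p = 0.31.
P(Y = 7) = (1−p)^6 · p = 0.10792 · 0.31 = 0.0334546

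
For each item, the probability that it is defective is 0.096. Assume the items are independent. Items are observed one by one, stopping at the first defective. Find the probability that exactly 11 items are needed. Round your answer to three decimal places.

0.035

Geometric (trials to first success), p = 0.096.
P(Y = 11) = (1−p)^10 · p = 0.36449 · 0.096 = 0.03499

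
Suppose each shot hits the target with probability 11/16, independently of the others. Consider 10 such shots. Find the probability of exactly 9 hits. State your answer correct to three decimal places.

0.107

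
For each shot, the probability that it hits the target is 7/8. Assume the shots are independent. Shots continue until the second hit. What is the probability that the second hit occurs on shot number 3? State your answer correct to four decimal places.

0.1914

Y = trial on which the second success occurs; negative binomial, r=2, p=0.875.
P(Y=3) = C(2,1) · p^2 · (1−p)^1
= 2 · 0.76562 · 0.125 = 0.191406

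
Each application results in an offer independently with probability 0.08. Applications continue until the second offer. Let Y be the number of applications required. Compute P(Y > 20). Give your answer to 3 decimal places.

Needing more than 20 applications ⇔ fewer than 2 successes in the first 20. With X ~ Binomial(20, 0.08), P(Y > 20) = P(X ≤ 1).
  k=0: C(20,0)·0.08^0·0.92^20 = 0.18869
  k=1: C(20,1)·0.08^1·0.92^19 = 0.32816
P(X ≤ 1) = 0.51686

0.517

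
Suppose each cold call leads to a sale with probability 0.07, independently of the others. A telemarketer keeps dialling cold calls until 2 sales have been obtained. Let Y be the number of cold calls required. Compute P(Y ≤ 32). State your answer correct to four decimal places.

0.6658

Finishing within 32 cold calls ⇔ at least 2 successes in the first 32. With X ~ Binomial(32, 0.07), P(Y ≤ 32) = 1 − P(X ≤ 1).
  k=0: C(32,0)·0.07^0·0.93^32 = 0.098052
  k=1: C(32,1)·0.07^1·0.93^31 = 0.236167
1 − 0.334219 = 0.665781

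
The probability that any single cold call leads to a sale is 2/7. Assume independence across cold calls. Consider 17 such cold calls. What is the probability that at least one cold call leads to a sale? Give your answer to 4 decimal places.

P(at least one) = 1 − P(none) = 1 − (1 − 0.285714)^17
= 1 − 0.003280 = 0.996720

0.9967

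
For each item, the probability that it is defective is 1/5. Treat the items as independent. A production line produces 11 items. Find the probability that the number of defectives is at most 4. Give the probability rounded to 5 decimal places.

0.94959

X ~ Binomial(11, 0.20); P(X ≤ 4) = Σ C(11,k) p^k (1−p)^(11−k) over k:
  k=0: C(11,0)·0.20^0·0.80^11 = 0.0858993
  k=1: C(11,1)·0.20^1·0.80^10 = 0.2362232
  k=2: C(11,2)·0.20^2·0.80^9 = 0.2952790
  k=3: C(11,3)·0.20^3·0.80^8 = 0.2214593
  k=4: C(11,4)·0.20^4·0.80^7 = 0.1107296
Total = 0.9495904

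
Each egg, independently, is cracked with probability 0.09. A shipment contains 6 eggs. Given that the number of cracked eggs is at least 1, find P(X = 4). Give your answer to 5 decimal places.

0.00189

X ~ Binomial(6, 0.09). Want P(X=4 | X≥1) = P(X=4) / P(X≥1).
P(X=4) = C(6,4)·0.09^4·0.91^2 = 0.0008150
P(X≥1) = 1 − 0.5678693 = 0.4321307
Ratio = 0.0008150 / 0.4321307 = 0.0018859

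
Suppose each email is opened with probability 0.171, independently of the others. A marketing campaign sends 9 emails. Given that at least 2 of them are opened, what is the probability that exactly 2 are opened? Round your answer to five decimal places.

0.60040

X ~ Binomial(9, 0.171). Want P(X=2 | X≥2) = P(X=2) / P(X≥2).
P(X=2) = C(9,2)·0.171^2·0.829^7 = 0.2832543
P(X≥2) = 1 − 0.1849229 − 0.3433008 = 0.4717762
Ratio = 0.2832543 / 0.4717762 = 0.6003996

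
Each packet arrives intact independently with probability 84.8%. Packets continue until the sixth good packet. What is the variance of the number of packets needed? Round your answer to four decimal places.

Y = total packets until the sixth success; negative binomial with r=6, p=0.848.
Var(Y) = r(1−p)/p² = 6·0.152 / 0.848² = 1.268245

1.2682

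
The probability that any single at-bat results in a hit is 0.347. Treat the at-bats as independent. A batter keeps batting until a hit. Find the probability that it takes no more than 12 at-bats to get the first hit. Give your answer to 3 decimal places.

0.994

Y = number of at-bats to the first success; geometric, p = 0.347.
P(Y ≤ 12) = 1 − (1−p)^12 = 1 − 0.00601 = 0.99399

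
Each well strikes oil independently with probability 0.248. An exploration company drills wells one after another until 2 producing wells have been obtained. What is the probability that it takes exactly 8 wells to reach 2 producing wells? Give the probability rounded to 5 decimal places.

Y = trial on which the second success occurs; negative binomial, r=2, p=0.248.
P(Y=8) = C(7,1) · p^2 · (1−p)^6
= 7 · 0.061504 · 0.18085 = 0.0778589

0.07786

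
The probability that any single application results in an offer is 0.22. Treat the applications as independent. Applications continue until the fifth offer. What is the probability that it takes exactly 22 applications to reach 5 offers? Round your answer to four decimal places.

0.0452

Y = trial on which the fifth success occurs; negative binomial, r=5, p=0.22.
P(Y=22) = C(21,4) · p^5 · (1−p)^17
= 5985 · 0.00051536 · 0.014642 = 0.045163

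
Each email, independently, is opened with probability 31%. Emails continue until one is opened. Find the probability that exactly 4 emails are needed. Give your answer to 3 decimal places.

0.102

Geometric (trials to first success), p = 0.31.
P(Y = 4) = (1−p)^3 · p = 0.32851 · 0.31 = 0.10184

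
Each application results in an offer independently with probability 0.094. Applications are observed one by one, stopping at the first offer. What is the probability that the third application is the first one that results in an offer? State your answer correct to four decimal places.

0.0772

Geometric (trials to first success), p = 0.094.
P(Y = 3) = (1−p)^2 · p = 0.82084 · 0.094 = 0.077159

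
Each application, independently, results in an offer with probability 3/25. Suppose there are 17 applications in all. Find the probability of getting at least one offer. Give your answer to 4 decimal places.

P(at least one) = 1 − P(none) = 1 − (1 − 0.12)^17
= 1 − 0.113817 = 0.886183

0.8862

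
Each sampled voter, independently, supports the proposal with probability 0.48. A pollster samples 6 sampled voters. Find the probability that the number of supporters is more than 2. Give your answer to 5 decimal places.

0.61804

X ~ Binomial(6, 0.48); P(X ≥ 3) = Σ C(6,k) p^k (1−p)^(6−k) over k:
  k=3: C(6,3)·0.48^3·0.52^3 = 0.3110024
  k=4: C(6,4)·0.48^4·0.52^2 = 0.2153094
  k=5: C(6,5)·0.48^5·0.52^1 = 0.0794988
  k=6: C(6,6)·0.48^6·0.52^0 = 0.0122306
Total = 0.6180412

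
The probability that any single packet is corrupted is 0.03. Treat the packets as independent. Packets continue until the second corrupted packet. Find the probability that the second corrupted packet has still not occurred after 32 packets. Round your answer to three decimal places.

0.751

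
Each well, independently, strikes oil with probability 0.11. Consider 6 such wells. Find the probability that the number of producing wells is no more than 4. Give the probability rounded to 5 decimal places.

X ~ Binomial(6, 0.11); P(X ≤ 4) = Σ C(6,k) p^k (1−p)^(6−k) over k:
  k=0: C(6,0)·0.11^0·0.89^6 = 0.4969813
  k=1: C(6,1)·0.11^1·0.89^5 = 0.3685479
  k=2: C(6,2)·0.11^2·0.89^4 = 0.1138772
  k=3: C(6,3)·0.11^3·0.89^3 = 0.0187663
  k=4: C(6,4)·0.11^4·0.89^2 = 0.0017396
Total = 0.9999122

0.99991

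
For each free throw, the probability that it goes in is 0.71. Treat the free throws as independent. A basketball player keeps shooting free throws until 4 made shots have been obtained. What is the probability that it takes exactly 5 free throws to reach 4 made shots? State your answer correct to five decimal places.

0.29478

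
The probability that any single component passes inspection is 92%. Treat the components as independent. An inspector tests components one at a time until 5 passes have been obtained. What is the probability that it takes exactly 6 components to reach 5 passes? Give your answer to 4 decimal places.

Y = trial on which the fifth success occurs; negative binomial, r=5, p=0.92.
P(Y=6) = C(5,4) · p^5 · (1−p)^1
= 5 · 0.65908 · 0.08 = 0.263633

0.2636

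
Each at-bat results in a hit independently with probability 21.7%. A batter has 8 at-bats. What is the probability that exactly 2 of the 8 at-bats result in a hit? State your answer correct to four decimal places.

0.3038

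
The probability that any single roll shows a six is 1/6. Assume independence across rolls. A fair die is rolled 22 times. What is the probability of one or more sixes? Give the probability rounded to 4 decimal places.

0.9819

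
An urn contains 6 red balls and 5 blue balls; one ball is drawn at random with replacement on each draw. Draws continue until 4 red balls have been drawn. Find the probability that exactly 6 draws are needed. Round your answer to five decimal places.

Y = trial on which the fourth success occurs; negative binomial, r=4, p=0.545455.
P(Y=6) = C(5,3) · p^4 · (1−p)^2
= 10 · 0.088519 · 0.20661 = 0.1828896

0.18289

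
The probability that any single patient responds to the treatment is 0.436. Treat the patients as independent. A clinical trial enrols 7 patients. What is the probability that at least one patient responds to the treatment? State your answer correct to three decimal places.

0.982

P(at least one) = 1 − P(none) = 1 − (1 − 0.436)^7
= 1 − 0.01815 = 0.98185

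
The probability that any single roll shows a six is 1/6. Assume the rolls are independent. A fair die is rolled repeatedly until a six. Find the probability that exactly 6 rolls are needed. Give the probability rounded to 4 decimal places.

0.0670

Geometric (trials to first success), p = 0.166667.
P(Y = 6) = (1−p)^5 · p = 0.40188 · 0.166667 = 0.066980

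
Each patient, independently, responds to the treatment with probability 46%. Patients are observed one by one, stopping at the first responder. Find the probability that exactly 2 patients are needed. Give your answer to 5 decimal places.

0.24840

Geometric (trials to first success), p = 0.46.
P(Y = 2) = (1−p)^1 · p = 0.54 · 0.46 = 0.2484000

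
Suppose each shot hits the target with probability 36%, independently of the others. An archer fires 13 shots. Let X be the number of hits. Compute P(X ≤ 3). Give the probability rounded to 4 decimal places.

X ~ Binomial(13, 0.36); P(X ≤ 3) = Σ C(13,k) p^k (1−p)^(13−k) over k:
  k=0: C(13,0)·0.36^0·0.64^13 = 0.003022
  k=1: C(13,1)·0.36^1·0.64^12 = 0.022101
  k=2: C(13,2)·0.36^2·0.64^11 = 0.074590
  k=3: C(13,3)·0.36^3·0.64^10 = 0.153841
Total = 0.253554

0.2536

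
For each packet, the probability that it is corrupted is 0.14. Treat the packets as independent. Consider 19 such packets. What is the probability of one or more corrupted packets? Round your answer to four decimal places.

0.9431

P(at least one) = 1 − P(none) = 1 − (1 − 0.14)^19
= 1 − 0.056947 = 0.943053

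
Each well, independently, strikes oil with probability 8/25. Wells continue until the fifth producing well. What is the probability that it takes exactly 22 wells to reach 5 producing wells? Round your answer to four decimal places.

0.0285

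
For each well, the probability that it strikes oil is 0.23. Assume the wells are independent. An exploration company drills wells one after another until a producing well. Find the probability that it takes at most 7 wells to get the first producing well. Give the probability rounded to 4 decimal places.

0.8395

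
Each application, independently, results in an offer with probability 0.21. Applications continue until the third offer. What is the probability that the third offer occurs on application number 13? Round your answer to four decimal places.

0.0579

Y = trial on which the third success occurs; negative binomial, r=3, p=0.21.
P(Y=13) = C(12,2) · p^3 · (1−p)^10
= 66 · 0.009261 · 0.094683 = 0.057873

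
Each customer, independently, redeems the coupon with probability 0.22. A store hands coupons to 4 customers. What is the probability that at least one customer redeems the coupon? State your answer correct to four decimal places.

0.6298

P(at least one) = 1 − P(none) = 1 − (1 − 0.22)^4
= 1 − 0.370151 = 0.629849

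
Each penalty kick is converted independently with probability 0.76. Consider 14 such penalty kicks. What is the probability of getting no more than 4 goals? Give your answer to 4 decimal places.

X ~ Binomial(14, 0.76); P(X ≤ 4) = Σ C(14,k) p^k (1−p)^(14−k) over k:
  k=0: C(14,0)·0.76^0·0.24^14 = 0.000000
  k=1: C(14,1)·0.76^1·0.24^13 = 0.000000
  k=2: C(14,2)·0.76^2·0.24^12 = 0.000002
  k=3: C(14,3)·0.76^3·0.24^11 = 0.000024
  k=4: C(14,4)·0.76^4·0.24^10 = 0.000212
Total = 0.000238

0.0002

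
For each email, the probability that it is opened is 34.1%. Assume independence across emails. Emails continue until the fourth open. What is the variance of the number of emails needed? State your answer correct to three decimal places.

Y = total emails until the fourth success; negative binomial with r=4, p=0.341.
Var(Y) = r(1−p)/p² = 4·0.659 / 0.341² = 22.66922

22.669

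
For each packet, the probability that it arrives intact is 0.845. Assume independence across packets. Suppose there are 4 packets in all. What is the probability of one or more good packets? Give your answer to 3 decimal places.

0.999

P(at least one) = 1 − P(none) = 1 − (1 − 0.845)^4
= 1 − 0.00058 = 0.99942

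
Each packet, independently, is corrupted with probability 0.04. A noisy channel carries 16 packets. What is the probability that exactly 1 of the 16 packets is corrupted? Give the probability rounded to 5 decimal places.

0.34694

X ~ Binomial(n=16, p=0.04).
P(X=1) = C(16,1) · p^1 · (1−p)^15
= 16 · 0.04 · 0.54209 = 0.3469353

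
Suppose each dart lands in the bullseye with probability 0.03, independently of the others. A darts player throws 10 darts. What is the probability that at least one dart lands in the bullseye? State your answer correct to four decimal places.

0.2626

P(at least one) = 1 − P(none) = 1 − (1 − 0.03)^10
= 1 − 0.737424 = 0.262576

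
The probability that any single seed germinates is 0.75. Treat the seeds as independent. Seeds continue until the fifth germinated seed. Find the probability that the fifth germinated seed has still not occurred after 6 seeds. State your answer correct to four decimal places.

0.4661

Needing more than 6 seeds ⇔ fewer than 5 successes in the first 6. With X ~ Binomial(6, 0.75), P(Y > 6) = P(X ≤ 4).
  k=0: C(6,0)·0.75^0·0.25^6 = 0.000244
  k=1: C(6,1)·0.75^1·0.25^5 = 0.004395
  k=2: C(6,2)·0.75^2·0.25^4 = 0.032959
  k=3: C(6,3)·0.75^3·0.25^3 = 0.131836
  k=4: C(6,4)·0.75^4·0.25^2 = 0.296631
P(X ≤ 4) = 0.466064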